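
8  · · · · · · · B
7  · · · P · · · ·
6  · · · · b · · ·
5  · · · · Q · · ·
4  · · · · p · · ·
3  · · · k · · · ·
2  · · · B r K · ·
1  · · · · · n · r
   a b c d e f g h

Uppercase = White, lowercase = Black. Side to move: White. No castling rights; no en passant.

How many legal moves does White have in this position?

0

White to move; king on f2.
In check: yes, from the black rook on e2.
Legal moves: none.
Count: 0.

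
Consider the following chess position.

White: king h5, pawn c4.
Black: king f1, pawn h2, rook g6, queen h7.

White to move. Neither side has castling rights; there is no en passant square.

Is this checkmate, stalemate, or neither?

White to move; white king on h5.
In check: yes, from the black queen on h7.
King squares — g4: attacked by Rg6; h4: attacked by Qh7; g5: attacked by Rg6; g6: attacked by Qh7; h6: attacked by Rg6.
Legal moves for White: none.
In check with no legal moves → checkmate.

checkmate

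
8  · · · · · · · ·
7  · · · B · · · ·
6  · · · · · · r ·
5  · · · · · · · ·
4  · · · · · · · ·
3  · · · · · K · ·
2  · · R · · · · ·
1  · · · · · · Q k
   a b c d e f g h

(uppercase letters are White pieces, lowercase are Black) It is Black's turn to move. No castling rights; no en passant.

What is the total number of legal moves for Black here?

2

Black to move; king on h1.
In check: yes, from the white queen on g1.
Legal moves: Kxg1, Rxg1.
Count: 2.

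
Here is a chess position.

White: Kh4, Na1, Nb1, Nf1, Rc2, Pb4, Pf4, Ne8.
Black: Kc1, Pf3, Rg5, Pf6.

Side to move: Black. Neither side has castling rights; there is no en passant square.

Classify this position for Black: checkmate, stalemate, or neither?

neither

Black to move; black king on c1.
In check: yes, from the white rook on c2.
King squares — b1: available; d1: available; b2: attacked by Rc2; c2: attacked by Na1; d2: attacked by Nb1.
Legal moves for Black: Kd1, Kxb1.
Black is in check but has 2 legal moves → neither.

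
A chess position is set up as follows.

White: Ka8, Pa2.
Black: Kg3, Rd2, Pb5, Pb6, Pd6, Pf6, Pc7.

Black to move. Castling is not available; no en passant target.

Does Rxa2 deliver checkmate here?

After Rxa2: white king on a8; in check: yes, from the black rook on a2.
White has 2 legal replies: Kb8, Kb7.
In check but a legal move exists → not checkmate.

no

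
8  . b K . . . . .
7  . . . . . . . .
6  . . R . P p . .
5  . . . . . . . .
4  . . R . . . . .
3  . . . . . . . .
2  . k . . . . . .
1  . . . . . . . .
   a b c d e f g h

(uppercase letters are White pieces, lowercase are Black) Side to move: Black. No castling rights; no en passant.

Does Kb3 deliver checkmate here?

After Kb3: white king on c8; in check: no.
White is not in check, so this cannot be checkmate.

no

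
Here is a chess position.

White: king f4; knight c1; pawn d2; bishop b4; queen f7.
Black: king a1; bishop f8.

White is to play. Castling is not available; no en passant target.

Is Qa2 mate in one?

yes

After Qa2: black king on a1; in check: yes, from the white queen on a2.
King squares — b1: attacked by Qa2; a2: attacked by Nc1; b2: attacked by Qa2.
Black has no legal moves → checkmate.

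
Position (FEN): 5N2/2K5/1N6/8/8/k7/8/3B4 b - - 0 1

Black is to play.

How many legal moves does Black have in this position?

3

Black to move; king on a3.
In check: no.
Legal moves: Kb4, Kb2, Ka2.
Count: 3.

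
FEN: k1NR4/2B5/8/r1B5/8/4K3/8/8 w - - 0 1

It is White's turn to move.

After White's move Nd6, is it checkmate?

After Nd6: black king on a8; in check: yes, from the white rook on d8.
King squares — a7: attacked by Bc5; b7: attacked by Nd6; b8: attacked by Bc7.
Black has no legal moves → checkmate.

yes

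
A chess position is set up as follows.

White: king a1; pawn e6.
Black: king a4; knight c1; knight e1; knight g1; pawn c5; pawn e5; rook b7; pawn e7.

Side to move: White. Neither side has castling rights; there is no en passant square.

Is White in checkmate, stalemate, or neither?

White to move; white king on a1.
In check: no.
King squares — b1: attacked by Rb7; a2: attacked by Nc1; b2: attacked by Rb7.
Legal moves for White: none.
Not in check and no legal moves → stalemate.

stalemate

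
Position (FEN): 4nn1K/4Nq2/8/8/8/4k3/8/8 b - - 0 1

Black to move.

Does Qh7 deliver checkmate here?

yes

After Qh7: white king on h8; in check: yes, from the black queen on h7.
King squares — g7: attacked by Qh7; h7: attacked by Nf8; g8: attacked by Qh7.
White has no legal moves → checkmate.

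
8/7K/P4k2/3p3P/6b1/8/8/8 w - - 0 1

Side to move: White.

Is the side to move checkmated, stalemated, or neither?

White to move; white king on h7.
In check: no.
Legal moves for White: Kh8, Kg8, Kh6, a7, h6.
White has 5 legal moves and is not in check → neither.

neither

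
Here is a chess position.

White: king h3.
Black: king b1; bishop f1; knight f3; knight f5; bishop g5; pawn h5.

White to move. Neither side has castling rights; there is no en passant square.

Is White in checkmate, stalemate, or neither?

White to move; white king on h3.
In check: yes, from the black bishop on f1.
King squares — g2: attacked by Bf1; h2: attacked by Nf3; g3: attacked by Nf5; g4: attacked by Ph5; h4: attacked by Nf3.
Legal moves for White: none.
In check with no legal moves → checkmate.

checkmate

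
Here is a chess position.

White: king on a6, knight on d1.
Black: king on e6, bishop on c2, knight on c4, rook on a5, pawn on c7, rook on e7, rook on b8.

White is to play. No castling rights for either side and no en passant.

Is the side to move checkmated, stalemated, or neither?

White to move; white king on a6.
In check: yes, from the black rook on a5.
King squares — a5: attacked by Nc4; b5: attacked by Ra5; b6: attacked by Nc4; a7: attacked by Ra5; b7: attacked by Rb8.
Legal moves for White: none.
In check with no legal moves → checkmate.

checkmate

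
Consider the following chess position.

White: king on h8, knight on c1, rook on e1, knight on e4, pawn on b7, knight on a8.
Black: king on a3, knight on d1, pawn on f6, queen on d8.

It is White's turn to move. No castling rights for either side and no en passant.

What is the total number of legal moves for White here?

2

White to move; king on h8.
In check: yes, from the black queen on d8.
Legal moves: Kh7, Kg7.
Count: 2.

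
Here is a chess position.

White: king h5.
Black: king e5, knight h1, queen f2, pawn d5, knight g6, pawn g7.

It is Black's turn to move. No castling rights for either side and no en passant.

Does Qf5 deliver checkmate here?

After Qf5: white king on h5; in check: yes, from the black queen on f5.
King squares — g4: attacked by Qf5; h4: attacked by Ng6; g5: attacked by Qf5; g6: attacked by Qf5; h6: attacked by Pg7.
White has no legal moves → checkmate.

yes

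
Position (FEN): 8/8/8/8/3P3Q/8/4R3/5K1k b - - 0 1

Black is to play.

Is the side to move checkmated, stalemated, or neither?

Black to move; black king on h1.
In check: yes, from the white queen on h4.
King squares — g1: attacked by Kf1; g2: attacked by Kf1; h2: attacked by Re2.
Legal moves for Black: none.
In check with no legal moves → checkmate.

checkmate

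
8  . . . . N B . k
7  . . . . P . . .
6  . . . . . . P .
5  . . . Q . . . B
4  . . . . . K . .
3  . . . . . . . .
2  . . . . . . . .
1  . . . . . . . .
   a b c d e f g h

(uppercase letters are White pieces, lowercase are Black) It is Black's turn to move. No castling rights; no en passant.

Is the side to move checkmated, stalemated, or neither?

Black to move; black king on h8.
In check: no.
King squares — g7: attacked by Ne8; h7: attacked by Pg6; g8: attacked by Qd5.
Legal moves for Black: none.
Not in check and no legal moves → stalemate.

stalemate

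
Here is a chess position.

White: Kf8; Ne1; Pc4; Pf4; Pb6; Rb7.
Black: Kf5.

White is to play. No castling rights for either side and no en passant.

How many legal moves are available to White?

18

White to move; king on f8.
In check: no.
Legal moves: Kg8, Ke8, Kg7, Kf7, Ke7, Rb8, Rh7, Rg7, Rf7+, Re7, Rd7, Rc7, Ra7, Nf3, Nd3, Ng2, Nc2, c5.
Count: 18.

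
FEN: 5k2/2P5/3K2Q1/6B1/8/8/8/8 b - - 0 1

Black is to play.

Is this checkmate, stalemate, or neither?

stalemate

Black to move; black king on f8.
In check: no.
King squares — e7: attacked by Bg5; f7: attacked by Qg6; g7: attacked by Qg6; e8: attacked by Qg6; g8: attacked by Qg6.
Legal moves for Black: none.
Not in check and no legal moves → stalemate.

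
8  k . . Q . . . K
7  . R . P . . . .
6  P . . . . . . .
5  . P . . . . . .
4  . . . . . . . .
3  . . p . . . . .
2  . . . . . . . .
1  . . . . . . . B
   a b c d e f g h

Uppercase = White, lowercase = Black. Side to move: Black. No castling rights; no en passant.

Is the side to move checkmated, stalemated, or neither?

Black to move; black king on a8.
In check: yes, from the white queen on d8.
King squares — a7: attacked by Rb7; b7: attacked by Bh1; b8: attacked by Rb7.
Legal moves for Black: none.
In check with no legal moves → checkmate.

checkmate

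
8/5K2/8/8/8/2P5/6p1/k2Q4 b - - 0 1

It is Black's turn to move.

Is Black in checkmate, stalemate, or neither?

Black to move; black king on a1.
In check: yes, from the white queen on d1.
Legal moves for Black: Kb2, Ka2.
Black is in check but has 2 legal moves → neither.

neither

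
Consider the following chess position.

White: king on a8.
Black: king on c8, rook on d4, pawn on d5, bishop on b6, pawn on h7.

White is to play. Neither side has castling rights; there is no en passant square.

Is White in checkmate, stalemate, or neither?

stalemate

White to move; white king on a8.
In check: no.
King squares — a7: attacked by Bb6; b7: attacked by Kc8; b8: attacked by Kc8.
Legal moves for White: none.
Not in check and no legal moves → stalemate.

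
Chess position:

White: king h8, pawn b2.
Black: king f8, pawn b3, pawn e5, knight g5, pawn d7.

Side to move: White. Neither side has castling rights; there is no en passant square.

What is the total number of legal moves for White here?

0

White to move; king on h8.
In check: no.
Legal moves: none.
Count: 0.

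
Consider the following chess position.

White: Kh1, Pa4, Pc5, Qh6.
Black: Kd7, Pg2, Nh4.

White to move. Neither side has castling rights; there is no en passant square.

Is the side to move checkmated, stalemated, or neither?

White to move; white king on h1.
In check: yes, from the black pawn on g2.
Legal moves for White: Kh2, Kg1.
White is in check but has 2 legal moves → neither.

neither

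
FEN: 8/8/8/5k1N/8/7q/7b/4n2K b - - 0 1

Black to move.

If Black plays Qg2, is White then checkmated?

After Qg2: white king on h1; in check: yes, from the black queen on g2.
King squares — g1: attacked by Qg2; g2: attacked by Ne1; h2: attacked by Qg2.
White has no legal moves → checkmate.

yes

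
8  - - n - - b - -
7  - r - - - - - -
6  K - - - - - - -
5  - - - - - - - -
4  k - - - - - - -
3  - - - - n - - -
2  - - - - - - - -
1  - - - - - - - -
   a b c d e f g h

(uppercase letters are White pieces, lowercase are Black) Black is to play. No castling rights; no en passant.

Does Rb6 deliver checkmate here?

After Rb6: white king on a6; in check: yes, from the black rook on b6.
King squares — a5: attacked by Ka4; b5: attacked by Ka4; b6: attacked by Nc8; a7: attacked by Nc8; b7: attacked by Rb6.
White has no legal moves → checkmate.

yes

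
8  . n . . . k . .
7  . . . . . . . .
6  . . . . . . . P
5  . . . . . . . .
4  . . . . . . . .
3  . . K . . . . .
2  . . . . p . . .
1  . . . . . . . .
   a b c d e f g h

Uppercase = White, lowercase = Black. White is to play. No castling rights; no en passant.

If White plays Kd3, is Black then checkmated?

After Kd3: black king on f8; in check: no.
Black is not in check, so this cannot be checkmate.

no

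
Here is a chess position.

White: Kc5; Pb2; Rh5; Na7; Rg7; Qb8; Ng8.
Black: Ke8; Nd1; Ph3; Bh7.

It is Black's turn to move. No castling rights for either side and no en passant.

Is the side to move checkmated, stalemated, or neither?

Black to move; black king on e8.
In check: yes, from the white queen on b8.
King squares — d7: attacked by Rg7; e7: attacked by Rg7; f7: attacked by Rg7; d8: attacked by Qb8; f8: attacked by Qb8.
Legal moves for Black: none.
In check with no legal moves → checkmate.

checkmate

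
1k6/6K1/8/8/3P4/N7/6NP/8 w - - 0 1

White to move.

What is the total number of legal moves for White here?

White to move; king on g7.
In check: no.
Legal moves: Kh8, Kg8, Kf8, Kh7, Kf7, Kh6, Kg6, Kf6, Nb5, Nc4, Nc2, Nb1, Nh4, Nf4, Ne3, Ne1, d5, h3, h4.
Count: 19.

19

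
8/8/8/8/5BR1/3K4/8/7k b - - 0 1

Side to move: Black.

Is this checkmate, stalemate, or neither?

Black to move; black king on h1.
In check: no.
King squares — g1: attacked by Rg4; g2: attacked by Rg4; h2: attacked by Bf4.
Legal moves for Black: none.
Not in check and no legal moves → stalemate.

stalemate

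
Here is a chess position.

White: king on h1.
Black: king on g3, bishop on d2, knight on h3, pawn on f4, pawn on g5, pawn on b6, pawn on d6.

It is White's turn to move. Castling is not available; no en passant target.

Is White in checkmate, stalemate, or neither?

stalemate

White to move; white king on h1.
In check: no.
King squares — g1: attacked by Nh3; g2: attacked by Kg3; h2: attacked by Kg3.
Legal moves for White: none.
Not in check and no legal moves → stalemate.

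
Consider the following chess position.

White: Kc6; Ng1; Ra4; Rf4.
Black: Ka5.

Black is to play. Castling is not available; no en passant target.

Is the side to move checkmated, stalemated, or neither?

checkmate

Black to move; black king on a5.
In check: yes, from the white rook on a4.
King squares — a4: attacked by Rf4; b4: attacked by Ra4; b5: attacked by Kc6; a6: attacked by Ra4; b6: attacked by Kc6.
Legal moves for Black: none.
In check with no legal moves → checkmate.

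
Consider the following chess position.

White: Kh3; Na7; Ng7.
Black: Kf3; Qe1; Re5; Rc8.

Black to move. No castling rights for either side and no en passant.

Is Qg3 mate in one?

yes

After Qg3: white king on h3; in check: yes, from the black queen on g3.
King squares — g2: attacked by Kf3; h2: attacked by Qg3; g3: attacked by Kf3; g4: attacked by Kf3; h4: attacked by Qg3.
White has no legal moves → checkmate.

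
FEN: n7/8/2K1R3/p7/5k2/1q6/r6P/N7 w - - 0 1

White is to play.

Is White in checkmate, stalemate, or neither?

White to move; white king on c6.
In check: no.
Legal moves for White: Re8, Re7, Rh6, Rg6, Rf6+, Rd6, Re5, Re4+, Re3, Re2, Re1, Kd7, Kd6, Kc5, Nxb3, Nc2, h3, h4.
White has 18 legal moves and is not in check → neither.

neither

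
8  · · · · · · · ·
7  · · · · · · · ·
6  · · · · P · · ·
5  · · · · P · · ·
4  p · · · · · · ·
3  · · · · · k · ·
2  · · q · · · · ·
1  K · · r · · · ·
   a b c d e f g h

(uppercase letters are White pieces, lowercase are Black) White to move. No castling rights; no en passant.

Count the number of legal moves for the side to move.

0

White to move; king on a1.
In check: yes, from the black rook on d1.
Legal moves: none.
Count: 0.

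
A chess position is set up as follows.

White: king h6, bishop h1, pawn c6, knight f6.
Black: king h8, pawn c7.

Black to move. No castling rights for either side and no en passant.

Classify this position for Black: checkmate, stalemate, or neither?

Black to move; black king on h8.
In check: no.
King squares — g7: attacked by Kh6; h7: attacked by Nf6; g8: attacked by Nf6.
Legal moves for Black: none.
Not in check and no legal moves → stalemate.

stalemate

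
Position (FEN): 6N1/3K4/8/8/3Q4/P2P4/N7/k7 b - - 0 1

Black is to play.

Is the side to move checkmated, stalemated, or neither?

neither

Black to move; black king on a1.
In check: yes, from the white queen on d4.
King squares — b1: available; a2: available; b2: attacked by Qd4.
Legal moves for Black: Kxa2, Kb1.
Black is in check but has 2 legal moves → neither.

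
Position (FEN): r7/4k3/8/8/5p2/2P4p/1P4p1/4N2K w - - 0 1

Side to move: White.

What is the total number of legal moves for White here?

3

White to move; king on h1.
In check: yes, from the black pawn on g2.
Legal moves: Kh2, Kg1, Nxg2.
Count: 3.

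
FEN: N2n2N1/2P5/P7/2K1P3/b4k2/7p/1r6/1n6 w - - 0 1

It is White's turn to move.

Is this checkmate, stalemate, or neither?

neither

White to move; white king on c5.
In check: no.
Legal moves for White: Ne7, Nh6, Nf6, Nb6, Kd6, Kd5, Kd4, Kc4, cxd8=Q, cxd8=R, cxd8=B, cxd8=N, c8=Q, c8=R, c8=B, c8=N, a7, e6.
White has 18 legal moves and is not in check → neither.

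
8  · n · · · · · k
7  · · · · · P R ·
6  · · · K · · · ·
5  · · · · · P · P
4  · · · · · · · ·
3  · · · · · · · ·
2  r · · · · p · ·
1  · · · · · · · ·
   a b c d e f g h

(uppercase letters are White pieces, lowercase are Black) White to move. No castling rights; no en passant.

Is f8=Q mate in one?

yes

After f8=Q: black king on h8; in check: yes, from the white queen on f8.
King squares — g7: attacked by Qf8; h7: attacked by Rg7; g8: attacked by Rg7.
Black has no legal moves → checkmate.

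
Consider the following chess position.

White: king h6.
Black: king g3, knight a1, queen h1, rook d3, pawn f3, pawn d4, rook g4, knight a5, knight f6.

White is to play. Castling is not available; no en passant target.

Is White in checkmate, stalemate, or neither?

checkmate

White to move; white king on h6.
In check: yes, from the black queen on h1.
King squares — g5: attacked by Rg4; h5: attacked by Qh1; g6: attacked by Rg4; g7: attacked by Rg4; h7: attacked by Qh1.
Legal moves for White: none.
In check with no legal moves → checkmate.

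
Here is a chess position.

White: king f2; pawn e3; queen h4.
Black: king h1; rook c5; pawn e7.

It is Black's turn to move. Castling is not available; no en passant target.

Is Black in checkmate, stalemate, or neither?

Black to move; black king on h1.
In check: yes, from the white queen on h4.
King squares — g1: attacked by Kf2; g2: attacked by Kf2; h2: attacked by Qh4.
Legal moves for Black: none.
In check with no legal moves → checkmate.

checkmate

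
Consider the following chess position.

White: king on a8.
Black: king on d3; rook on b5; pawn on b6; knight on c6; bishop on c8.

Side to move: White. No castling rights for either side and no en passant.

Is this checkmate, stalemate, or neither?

White to move; white king on a8.
In check: no.
King squares — a7: attacked by Nc6; b7: attacked by Bc8; b8: attacked by Nc6.
Legal moves for White: none.
Not in check and no legal moves → stalemate.

stalemate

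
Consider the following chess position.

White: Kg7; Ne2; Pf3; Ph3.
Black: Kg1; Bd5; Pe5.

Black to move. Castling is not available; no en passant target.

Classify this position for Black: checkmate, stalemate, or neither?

neither

Black to move; black king on g1.
In check: yes, from the white knight on e2.
Legal moves for Black: Kh2, Kg2, Kf2, Kh1, Kf1.
Black is in check but has 5 legal moves → neither.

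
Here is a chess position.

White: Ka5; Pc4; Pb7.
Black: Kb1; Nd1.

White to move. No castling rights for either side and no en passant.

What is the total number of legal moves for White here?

10

White to move; king on a5.
In check: no.
Legal moves: Kb6, Ka6, Kb5, Kb4, Ka4, b8=Q+, b8=R+, b8=B, b8=N, c5.
Count: 10.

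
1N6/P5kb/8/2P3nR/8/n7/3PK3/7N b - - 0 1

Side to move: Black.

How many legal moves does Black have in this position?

Black to move; king on g7.
In check: no.
Legal moves: Bg8, Bg6, Bf5, Be4, Bd3+, Bc2, Bb1, Kh8, Kg8, Kf8, Kf7, Kg6, Kf6, Nf7, Ne6, Ne4, Nh3, Nf3, Nb5, Nc4, Nc2, Nb1.
Count: 22.

22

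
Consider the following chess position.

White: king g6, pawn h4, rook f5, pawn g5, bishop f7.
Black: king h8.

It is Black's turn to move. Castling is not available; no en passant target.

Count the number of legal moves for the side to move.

0

Black to move; king on h8.
In check: no.
Legal moves: none.
Count: 0.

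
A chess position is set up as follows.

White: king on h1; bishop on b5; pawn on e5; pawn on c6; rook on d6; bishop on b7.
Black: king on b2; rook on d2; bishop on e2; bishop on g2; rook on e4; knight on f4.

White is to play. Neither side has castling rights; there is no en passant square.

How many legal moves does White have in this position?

2

White to move; king on h1.
In check: yes, from the black bishop on g2.
Legal moves: Kh2, Kg1.
Count: 2.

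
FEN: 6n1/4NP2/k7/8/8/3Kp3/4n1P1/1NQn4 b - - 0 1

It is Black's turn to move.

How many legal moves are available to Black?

17

Black to move; king on a6.
In check: no.
Legal moves: Nxe7, Nh6, Nf6, Kb7, Ka7, Kb6, Kb5, Ka5, Nf4+, Nd4, Ng3, Nec3, Ng1, Nxc1+, Ndc3, Nf2+, Nb2+.
Count: 17.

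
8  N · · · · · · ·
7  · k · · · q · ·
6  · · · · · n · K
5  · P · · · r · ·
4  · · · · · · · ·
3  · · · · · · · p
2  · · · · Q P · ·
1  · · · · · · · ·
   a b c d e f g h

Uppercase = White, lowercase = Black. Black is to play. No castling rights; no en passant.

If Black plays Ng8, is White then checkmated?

yes

After Ng8: white king on h6; in check: yes, from the black knight on g8.
King squares — g5: attacked by Rf5; h5: attacked by Rf5; g6: attacked by Qf7; g7: attacked by Qf7; h7: attacked by Qf7.
White has no legal moves → checkmate.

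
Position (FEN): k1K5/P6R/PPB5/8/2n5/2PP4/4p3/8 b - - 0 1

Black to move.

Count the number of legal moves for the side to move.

0

Black to move; king on a8.
In check: yes, from the white bishop on c6.
Legal moves: none.
Count: 0.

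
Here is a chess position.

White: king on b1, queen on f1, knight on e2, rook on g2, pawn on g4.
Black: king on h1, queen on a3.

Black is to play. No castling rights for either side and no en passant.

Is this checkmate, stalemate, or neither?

checkmate

Black to move; black king on h1.
In check: yes, from the white queen on f1.
King squares — g1: attacked by Qf1; g2: attacked by Qf1; h2: attacked by Rg2.
Legal moves for Black: none.
In check with no legal moves → checkmate.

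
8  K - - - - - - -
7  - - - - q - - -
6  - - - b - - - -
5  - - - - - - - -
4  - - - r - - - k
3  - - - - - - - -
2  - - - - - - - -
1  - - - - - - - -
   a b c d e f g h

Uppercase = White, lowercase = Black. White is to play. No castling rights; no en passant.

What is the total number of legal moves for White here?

White to move; king on a8.
In check: no.
Legal moves: none.
Count: 0.

0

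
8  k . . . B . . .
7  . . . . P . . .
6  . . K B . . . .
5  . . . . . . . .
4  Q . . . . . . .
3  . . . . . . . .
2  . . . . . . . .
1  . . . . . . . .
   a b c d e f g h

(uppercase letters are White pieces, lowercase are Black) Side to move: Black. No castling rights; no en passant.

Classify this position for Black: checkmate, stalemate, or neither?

Black to move; black king on a8.
In check: yes, from the white queen on a4.
King squares — a7: attacked by Qa4; b7: attacked by Kc6; b8: attacked by Bd6.
Legal moves for Black: none.
In check with no legal moves → checkmate.

checkmate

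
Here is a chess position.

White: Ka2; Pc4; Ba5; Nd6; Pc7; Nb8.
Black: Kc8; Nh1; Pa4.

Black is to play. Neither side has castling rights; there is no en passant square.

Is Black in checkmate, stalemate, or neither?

checkmate

Black to move; black king on c8.
In check: yes, from the white knight on d6.
King squares — b7: attacked by Nd6; c7: attacked by Ba5; d7: attacked by Nb8; b8: attacked by Pc7; d8: attacked by Pc7.
Legal moves for Black: none.
In check with no legal moves → checkmate.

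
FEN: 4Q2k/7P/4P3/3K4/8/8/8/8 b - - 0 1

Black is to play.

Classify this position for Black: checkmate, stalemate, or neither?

Black to move; black king on h8.
In check: yes, from the white queen on e8.
King squares — g7: available; h7: available; g8: attacked by Ph7.
Legal moves for Black: Kxh7, Kg7.
Black is in check but has 2 legal moves → neither.

neither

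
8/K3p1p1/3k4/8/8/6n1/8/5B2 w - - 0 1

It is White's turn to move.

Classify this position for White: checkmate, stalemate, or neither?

neither

White to move; white king on a7.
In check: no.
Legal moves for White: Kb8, Ka8, Kb7, Kb6, Ka6, Ba6, Bb5, Bc4, Bh3, Bd3, Bg2, Be2.
White has 12 legal moves and is not in check → neither.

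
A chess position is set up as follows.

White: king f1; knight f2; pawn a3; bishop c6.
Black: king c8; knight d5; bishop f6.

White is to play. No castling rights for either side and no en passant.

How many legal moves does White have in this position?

White to move; king on f1.
In check: no.
Legal moves: Be8, Ba8, Bd7+, Bb7+, Bxd5, Bb5, Ba4, Ng4, Ne4, Nh3, Nd3, Nh1, Nd1, Kg2, Ke2, Kg1, Ke1, a4.
Count: 18.

18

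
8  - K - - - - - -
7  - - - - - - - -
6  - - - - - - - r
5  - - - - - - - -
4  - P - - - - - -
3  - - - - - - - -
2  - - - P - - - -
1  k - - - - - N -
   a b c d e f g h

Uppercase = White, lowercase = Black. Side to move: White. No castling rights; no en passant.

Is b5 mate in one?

no

After b5: black king on a1; in check: no.
Black is not in check, so this cannot be checkmate.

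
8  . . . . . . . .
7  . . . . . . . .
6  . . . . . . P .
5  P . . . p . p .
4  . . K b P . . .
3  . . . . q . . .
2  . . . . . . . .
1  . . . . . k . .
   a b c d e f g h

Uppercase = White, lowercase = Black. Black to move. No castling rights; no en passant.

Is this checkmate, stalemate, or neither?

Black to move; black king on f1.
In check: no.
Legal moves for Black include: Ba7, Bb6, Bc5, Bc3, Bb2, Ba1, Qf4, Qxe4, Qh3, Qg3, Qf3, Qd3+, Qc3+, Qb3+, Qa3, Qf2, Qe2+, Qd2, ... (list truncated; more exist).
Black has legal moves and is not in check → neither.

neither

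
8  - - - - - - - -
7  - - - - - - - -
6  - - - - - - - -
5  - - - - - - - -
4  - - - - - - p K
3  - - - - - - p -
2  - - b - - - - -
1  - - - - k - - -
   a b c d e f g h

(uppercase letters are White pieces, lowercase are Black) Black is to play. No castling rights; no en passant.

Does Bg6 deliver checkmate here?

After Bg6: white king on h4; in check: no.
White is not in check, so this cannot be checkmate.

no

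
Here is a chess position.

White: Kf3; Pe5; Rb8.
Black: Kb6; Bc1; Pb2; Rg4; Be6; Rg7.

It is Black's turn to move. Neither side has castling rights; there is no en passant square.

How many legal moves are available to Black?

Black to move; king on b6.
In check: yes, from the white rook on b8.
Legal moves: Kc7, Ka7, Kc6, Ka6, Kc5, Ka5, Rb7.
Count: 7.

7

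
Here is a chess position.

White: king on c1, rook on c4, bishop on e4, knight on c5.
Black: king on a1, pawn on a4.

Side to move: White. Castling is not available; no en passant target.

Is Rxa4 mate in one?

After Rxa4: black king on a1; in check: yes, from the white rook on a4.
King squares — b1: attacked by Kc1; a2: attacked by Ra4; b2: attacked by Kc1.
Black has no legal moves → checkmate.

yes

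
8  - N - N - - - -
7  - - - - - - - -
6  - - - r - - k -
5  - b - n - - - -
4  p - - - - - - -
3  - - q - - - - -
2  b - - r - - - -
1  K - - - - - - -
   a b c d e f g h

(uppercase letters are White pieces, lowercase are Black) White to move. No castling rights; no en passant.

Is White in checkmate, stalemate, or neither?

White to move; white king on a1.
In check: yes, from the black queen on c3.
King squares — b1: attacked by Ba2; a2: attacked by Rd2; b2: attacked by Rd2.
Legal moves for White: none.
In check with no legal moves → checkmate.

checkmate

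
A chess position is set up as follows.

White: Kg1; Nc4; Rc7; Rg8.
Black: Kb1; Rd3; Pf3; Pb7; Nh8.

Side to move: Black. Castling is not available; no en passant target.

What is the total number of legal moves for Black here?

20

Black to move; king on b1.
In check: no.
Legal moves: Nf7, Ng6, Rd8, Rd7, Rd6, Rd5, Rd4, Re3, Rc3, Rb3, Ra3, Rd2, Rd1+, Kc2, Ka2, Kc1, Ka1, b6, f2+, b5.
Count: 20.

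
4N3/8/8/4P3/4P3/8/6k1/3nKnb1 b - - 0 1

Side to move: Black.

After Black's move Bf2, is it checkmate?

no

After Bf2: white king on e1; in check: yes, from the black bishop on f2.
White has 2 legal replies: Ke2, Kxd1.
In check but a legal move exists → not checkmate.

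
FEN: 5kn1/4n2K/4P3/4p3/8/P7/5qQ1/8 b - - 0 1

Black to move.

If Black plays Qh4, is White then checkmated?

yes

After Qh4: white king on h7; in check: yes, from the black queen on h4.
King squares — g6: attacked by Ne7; h6: attacked by Qh4; g7: attacked by Kf8; g8: attacked by Ne7; h8: attacked by Qh4.
White has no legal moves → checkmate.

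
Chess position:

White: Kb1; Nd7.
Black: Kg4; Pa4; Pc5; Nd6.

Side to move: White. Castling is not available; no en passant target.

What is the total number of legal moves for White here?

11

White to move; king on b1.
In check: no.
Legal moves: Nf8, Nb8, Nf6+, Nb6, Ne5+, Nxc5, Kc2, Kb2, Ka2, Kc1, Ka1.
Count: 11.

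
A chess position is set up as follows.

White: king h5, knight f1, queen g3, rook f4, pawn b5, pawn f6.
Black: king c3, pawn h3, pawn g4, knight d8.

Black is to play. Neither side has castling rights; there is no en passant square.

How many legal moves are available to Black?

Black to move; king on c3.
In check: yes, from the white queen on g3.
Legal moves: Kc2, Kb2.
Count: 2.

2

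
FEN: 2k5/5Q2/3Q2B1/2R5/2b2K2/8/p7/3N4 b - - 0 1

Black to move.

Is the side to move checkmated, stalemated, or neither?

Black to move; black king on c8.
In check: yes, from the white rook on c5.
King squares — b7: attacked by Qf7; c7: attacked by Rc5; d7: attacked by Qd6; b8: attacked by Qd6; d8: attacked by Qd6.
Legal moves for Black: none.
In check with no legal moves → checkmate.

checkmate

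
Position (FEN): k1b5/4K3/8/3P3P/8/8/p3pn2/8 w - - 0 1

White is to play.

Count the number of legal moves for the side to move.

White to move; king on e7.
In check: no.
Legal moves: Kf8, Ke8, Kd8, Kf7, Kf6, Kd6, h6, d6.
Count: 8.

8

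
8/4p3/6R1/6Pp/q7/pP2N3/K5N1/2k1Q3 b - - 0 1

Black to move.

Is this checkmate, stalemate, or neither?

checkmate

Black to move; black king on c1.
In check: yes, from the white queen on e1.
King squares — b1: attacked by Qe1; d1: attacked by Qe1; b2: attacked by Ka2; c2: attacked by Ne3; d2: attacked by Qe1.
Legal moves for Black: none.
In check with no legal moves → checkmate.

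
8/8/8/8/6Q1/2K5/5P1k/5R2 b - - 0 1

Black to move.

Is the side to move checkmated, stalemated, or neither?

stalemate

Black to move; black king on h2.
In check: no.
King squares — g1: attacked by Rf1; h1: attacked by Rf1; g2: attacked by Qg4; g3: attacked by Pf2; h3: attacked by Qg4.
Legal moves for Black: none.
Not in check and no legal moves → stalemate.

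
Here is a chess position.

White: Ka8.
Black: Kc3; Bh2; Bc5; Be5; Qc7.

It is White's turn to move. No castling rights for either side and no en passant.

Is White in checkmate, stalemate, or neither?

White to move; white king on a8.
In check: no.
King squares — a7: attacked by Bc5; b7: attacked by Qc7; b8: attacked by Qc7.
Legal moves for White: none.
Not in check and no legal moves → stalemate.

stalemate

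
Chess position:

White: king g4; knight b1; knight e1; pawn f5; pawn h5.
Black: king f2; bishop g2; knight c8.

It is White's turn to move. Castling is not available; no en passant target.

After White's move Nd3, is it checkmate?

no

After Nd3: black king on f2; in check: yes, from the white knight on d3.
Black has 4 legal replies: Ke3, Ke2, Kg1, Kf1.
In check but a legal move exists → not checkmate.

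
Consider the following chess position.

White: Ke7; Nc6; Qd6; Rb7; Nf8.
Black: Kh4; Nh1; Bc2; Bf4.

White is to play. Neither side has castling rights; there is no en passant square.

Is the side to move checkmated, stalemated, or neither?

White to move; white king on e7.
In check: no.
Legal moves for White include: Nh7, Nd7, Ng6+, Ne6, Ke8, Kd8, Kf7, Kd7, Kf6, Ke6, Rb8, Rd7, Rc7, Ra7, Rb6, Rb5, Rb4, Rb3, ... (list truncated; more exist).
White has legal moves and is not in check → neither.

neither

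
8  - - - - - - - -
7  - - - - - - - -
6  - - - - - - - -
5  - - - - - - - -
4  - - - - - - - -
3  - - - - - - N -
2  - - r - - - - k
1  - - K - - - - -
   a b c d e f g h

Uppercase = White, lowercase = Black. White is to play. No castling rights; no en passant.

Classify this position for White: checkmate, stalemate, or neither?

White to move; white king on c1.
In check: yes, from the black rook on c2.
Legal moves for White: Kxc2, Kd1, Kb1.
White is in check but has 3 legal moves → neither.

neither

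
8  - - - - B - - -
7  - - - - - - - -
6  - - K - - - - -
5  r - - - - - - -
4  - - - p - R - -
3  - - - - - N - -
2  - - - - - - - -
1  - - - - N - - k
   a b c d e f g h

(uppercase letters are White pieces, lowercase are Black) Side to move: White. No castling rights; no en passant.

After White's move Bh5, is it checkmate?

After Bh5: black king on h1; in check: no.
Black is not in check, so this cannot be checkmate.

no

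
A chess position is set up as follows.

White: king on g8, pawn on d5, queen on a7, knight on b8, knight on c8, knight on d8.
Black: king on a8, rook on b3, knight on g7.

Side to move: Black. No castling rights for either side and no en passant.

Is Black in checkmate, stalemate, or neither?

checkmate

Black to move; black king on a8.
In check: yes, from the white queen on a7.
King squares — a7: attacked by Nc8; b7: attacked by Qa7; b8: attacked by Qa7.
Legal moves for Black: none.
In check with no legal moves → checkmate.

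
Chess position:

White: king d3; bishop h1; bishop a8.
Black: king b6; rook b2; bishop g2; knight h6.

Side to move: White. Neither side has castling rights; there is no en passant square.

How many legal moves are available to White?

White to move; king on d3.
In check: no.
Legal moves: Bb7, Bc6, Bd5, Be4, Bf3, Baxg2, Kd4, Kc4, Ke3, Kc3, Bhxg2.
Count: 11.

11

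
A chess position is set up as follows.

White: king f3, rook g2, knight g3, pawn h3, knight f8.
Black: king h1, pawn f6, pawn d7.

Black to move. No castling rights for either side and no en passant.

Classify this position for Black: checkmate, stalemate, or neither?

Black to move; black king on h1.
In check: yes, from the white knight on g3.
King squares — g1: attacked by Rg2; g2: attacked by Kf3; h2: attacked by Rg2.
Legal moves for Black: none.
In check with no legal moves → checkmate.

checkmate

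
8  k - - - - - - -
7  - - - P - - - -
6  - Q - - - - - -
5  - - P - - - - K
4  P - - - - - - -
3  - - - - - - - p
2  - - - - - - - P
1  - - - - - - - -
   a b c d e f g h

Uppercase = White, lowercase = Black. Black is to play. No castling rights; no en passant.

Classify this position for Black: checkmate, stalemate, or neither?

Black to move; black king on a8.
In check: no.
King squares — a7: attacked by Qb6; b7: attacked by Qb6; b8: attacked by Qb6.
Legal moves for Black: none.
Not in check and no legal moves → stalemate.

stalemate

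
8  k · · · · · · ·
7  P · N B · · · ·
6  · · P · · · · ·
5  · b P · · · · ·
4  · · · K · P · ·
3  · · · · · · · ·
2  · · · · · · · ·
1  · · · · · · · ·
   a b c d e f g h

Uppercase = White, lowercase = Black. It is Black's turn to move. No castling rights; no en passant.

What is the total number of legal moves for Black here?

Black to move; king on a8.
In check: yes, from the white knight on c7.
Legal moves: Kxa7.
Count: 1.

1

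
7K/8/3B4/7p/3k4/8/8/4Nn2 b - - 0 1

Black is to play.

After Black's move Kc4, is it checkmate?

After Kc4: white king on h8; in check: no.
White is not in check, so this cannot be checkmate.

no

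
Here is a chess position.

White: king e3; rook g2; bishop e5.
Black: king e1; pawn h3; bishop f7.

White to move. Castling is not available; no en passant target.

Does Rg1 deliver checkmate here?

After Rg1: black king on e1; in check: yes, from the white rook on g1.
King squares — d1: attacked by Rg1; f1: attacked by Rg1; d2: attacked by Ke3; e2: attacked by Ke3; f2: attacked by Ke3.
Black has no legal moves → checkmate.

yes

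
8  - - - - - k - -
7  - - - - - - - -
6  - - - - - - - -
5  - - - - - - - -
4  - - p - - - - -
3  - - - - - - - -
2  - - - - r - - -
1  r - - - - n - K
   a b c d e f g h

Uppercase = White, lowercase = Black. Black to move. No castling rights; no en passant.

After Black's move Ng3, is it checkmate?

After Ng3: white king on h1; in check: yes, from the black rook on a1 and the black knight on g3.
King squares — g1: attacked by Ra1; g2: attacked by Re2; h2: attacked by Re2.
White has no legal moves → checkmate.

yes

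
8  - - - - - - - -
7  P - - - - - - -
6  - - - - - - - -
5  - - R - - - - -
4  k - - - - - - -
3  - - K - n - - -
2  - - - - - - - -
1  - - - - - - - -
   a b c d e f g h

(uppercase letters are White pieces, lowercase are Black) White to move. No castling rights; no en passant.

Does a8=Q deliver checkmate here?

yes

After a8=Q: black king on a4; in check: yes, from the white queen on a8.
King squares — a3: attacked by Qa8; b3: attacked by Kc3; b4: attacked by Kc3; a5: attacked by Rc5; b5: attacked by Rc5.
Black has no legal moves → checkmate.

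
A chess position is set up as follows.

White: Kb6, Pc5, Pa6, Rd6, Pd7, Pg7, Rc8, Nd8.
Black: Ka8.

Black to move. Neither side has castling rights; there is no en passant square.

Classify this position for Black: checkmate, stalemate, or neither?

Black to move; black king on a8.
In check: yes, from the white rook on c8.
King squares — a7: attacked by Kb6; b7: attacked by Pa6; b8: attacked by Rc8.
Legal moves for Black: none.
In check with no legal moves → checkmate.

checkmate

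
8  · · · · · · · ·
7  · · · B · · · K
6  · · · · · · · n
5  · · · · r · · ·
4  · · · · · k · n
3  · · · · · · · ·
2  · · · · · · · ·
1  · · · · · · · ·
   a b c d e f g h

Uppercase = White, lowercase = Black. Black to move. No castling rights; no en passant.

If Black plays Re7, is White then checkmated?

no

After Re7: white king on h7; in check: yes, from the black rook on e7.
White has 2 legal replies: Kh8, Kxh6.
In check but a legal move exists → not checkmate.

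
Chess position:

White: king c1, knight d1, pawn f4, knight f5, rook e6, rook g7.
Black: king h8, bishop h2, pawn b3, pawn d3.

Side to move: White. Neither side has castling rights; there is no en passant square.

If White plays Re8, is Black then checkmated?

yes

After Re8: black king on h8; in check: yes, from the white rook on e8.
King squares — g7: attacked by Nf5; h7: attacked by Rg7; g8: attacked by Rg7.
Black has no legal moves → checkmate.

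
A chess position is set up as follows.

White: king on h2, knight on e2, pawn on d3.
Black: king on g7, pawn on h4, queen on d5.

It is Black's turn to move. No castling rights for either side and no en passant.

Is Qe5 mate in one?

no

After Qe5: white king on h2; in check: yes, from the black queen on e5.
White has 6 legal replies: Kh3, Kg2, Kh1, Kg1, Nf4, Ng3.
In check but a legal move exists → not checkmate.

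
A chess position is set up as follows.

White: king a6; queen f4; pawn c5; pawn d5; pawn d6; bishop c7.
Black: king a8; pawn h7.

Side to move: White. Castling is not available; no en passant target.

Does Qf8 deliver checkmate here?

yes

After Qf8: black king on a8; in check: yes, from the white queen on f8.
King squares — a7: attacked by Ka6; b7: attacked by Ka6; b8: attacked by Bc7.
Black has no legal moves → checkmate.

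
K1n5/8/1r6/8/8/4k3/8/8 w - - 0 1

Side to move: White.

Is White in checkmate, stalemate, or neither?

White to move; white king on a8.
In check: no.
King squares — a7: attacked by Nc8; b7: attacked by Rb6; b8: attacked by Rb6.
Legal moves for White: none.
Not in check and no legal moves → stalemate.

stalemate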